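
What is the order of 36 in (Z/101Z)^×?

5

Since 36 ∈ (Z/101Z)^×, its order divides φ(101) = 101 − 1 = 100 = 2^2 · 5^2.
Divisors of 100: 1, 2, 4, 5, 10, 20, 25, 50, 100.
Compute 36^d (mod 101) for the divisors d until we hit 1:
36^1 ≡ 36 (mod 101)
36^2 ≡ 84 (mod 101)
36^4 ≡ 87 (mod 101)
36^5 ≡ 1 (mod 101) ✓
Hence ord(36) = 5.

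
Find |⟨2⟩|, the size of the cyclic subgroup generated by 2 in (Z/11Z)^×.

10

ord(2) | φ(11) = 11 − 1 = 10 = 2 · 5.
Divisors of 10: 1, 2, 5, 10.
Test each divisor d:
2^1 ≡ 2 (mod 11)
2^2 ≡ 4 (mod 11)
2^5 ≡ 10 (mod 11)
2^10 ≡ 1 (mod 11) ✓
The smallest such exponent is 10, so the order of 2 is 10.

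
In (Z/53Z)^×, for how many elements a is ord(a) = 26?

12

φ(53) = 53 − 1 = 52 = 2^2 · 13.
In a cyclic group of order 52, there are φ(d) elements of order d for each divisor d of 52, and zero for non-divisors.
26 = 2 · 13 divides 52, and φ(26) = 12.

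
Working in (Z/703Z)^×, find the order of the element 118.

By Lagrange's theorem, ord_703(118) divides φ(703) = φ(19·37) = (19−1)·(37−1) = 18·36 = 648 = 2^3 · 3^4.
Divisors of 648: 1, 2, 3, 4, 6, 8, 9, 12, 18, 24, 27, 36, 54, 72, 81, 108, 162, 216, 324, 648.
Compute 118^d (mod 703) for the divisors d until we hit 1:
118^1 ≡ 118
118^2 ≡ 567
118^3 ≡ 121
118^4 ≡ 218
118^6 ≡ 581
118^8 ≡ 423
118^9 ≡ 1
The smallest such exponent is 9, so the order of 118 is 9.

9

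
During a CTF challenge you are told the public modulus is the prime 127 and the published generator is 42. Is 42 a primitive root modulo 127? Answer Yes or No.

No

φ(127) = 127 − 1 = 126 = 2 · 3^2 · 7.
Test 42^(126/q) mod 127 for each prime factor q of 126:
42^63 ≡ 1 (mod 127)  [q = 2: ≡ 1 ✗]
42^42 ≡ 19 (mod 127)  [q = 3: ≢ 1 ✓]
42^18 ≡ 32 (mod 127)  [q = 7: ≢ 1 ✓]
The check at q = 2 fails, so 42 generates a proper subgroup.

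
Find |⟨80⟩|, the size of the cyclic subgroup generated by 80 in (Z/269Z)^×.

ord(80) | φ(269) = 269 − 1 = 268 = 2^2 · 67.
Divisors of 268: 1, 2, 4, 67, 134, 268.
Evaluate successive powers at the divisors of 268:
80^1 ≡ 80 (mod 269)
80^2 ≡ 213 (mod 269)
80^4 ≡ 177 (mod 269)
80^67 ≡ 1 (mod 269) ✓
Therefore the multiplicative order of 80 modulo 269 is 67.

67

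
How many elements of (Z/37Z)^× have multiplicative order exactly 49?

0

φ(37) = 37 − 1 = 36 = 2^2 · 3^2.
(Z/37Z)^× is cyclic (|G| = 36); a cyclic group of order m has exactly φ(d) elements of each order d | m, and none otherwise.
Since 49 ∤ 36, the count is 0.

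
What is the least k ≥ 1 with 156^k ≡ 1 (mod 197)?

ord(156) | φ(197) = 197 − 1 = 196 = 2^2 · 7^2.
Divisors of 196: 1, 2, 4, 7, 14, 28, 49, 98, 196.
Compute 156^d (mod 197) for the divisors d until we hit 1:
156^1 ≡ 156 (mod 197)
156^2 ≡ 105 (mod 197)
156^4 ≡ 190 (mod 197)
156^7 ≡ 191 (mod 197)
156^14 ≡ 36 (mod 197)
156^28 ≡ 114 (mod 197)
156^49 ≡ 1 (mod 197) ✓
The smallest such exponent is 49, so the order of 156 is 49.

49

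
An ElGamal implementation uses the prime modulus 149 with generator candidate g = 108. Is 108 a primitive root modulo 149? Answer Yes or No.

φ(149) = 149 − 1 = 148 = 2^2 · 37.
108 is a primitive root mod 149 iff 108^(φ(149)/q) ≢ 1 for every prime q | φ(149), i.e. q ∈ {2, 37}.
108^74 ≡ 148 (mod 149)  [q = 2: ≢ 1 ✓]
108^4 ≡ 125 (mod 149)  [q = 37: ≢ 1 ✓]
All checks pass, so 108 has order 148 and is a primitive root modulo 149.

Yes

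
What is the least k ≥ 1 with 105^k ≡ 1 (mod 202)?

50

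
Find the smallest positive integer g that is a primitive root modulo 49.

3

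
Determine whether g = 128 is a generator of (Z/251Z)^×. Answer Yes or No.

No

φ(251) = 251 − 1 = 250 = 2 · 5^3.
128 is a primitive root mod 251 iff 128^(φ(251)/q) ≢ 1 for every prime q | φ(251), i.e. q ∈ {2, 5}.
128^125 ≡ 250 (mod 251)  [q = 2: ≢ 1 ✓]
128^50 ≡ 1 (mod 251)  [q = 5: ≡ 1 ✗]
Since 128^50 ≡ 1, the order of 128 divides 50 < 250, so 128 is not a primitive root.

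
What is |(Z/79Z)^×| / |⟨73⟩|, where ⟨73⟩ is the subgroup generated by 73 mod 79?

2

ord(73) | φ(79) = 79 − 1 = 78 = 2 · 3 · 13.
Divisors of 78: 1, 2, 3, 6, 13, 26, 39, 78.
Check 73^d mod 79 for each divisor in increasing order:
73^1 ≡ 73 (mod 79)
73^2 ≡ 36 (mod 79)
73^3 ≡ 21 (mod 79)
73^6 ≡ 46 (mod 79)
73^13 ≡ 23 (mod 79)
73^26 ≡ 55 (mod 79)
73^39 ≡ 1 (mod 79) ✓
Thus |⟨73⟩| = ord(73) = 39.
[(Z/79Z)^× : ⟨73⟩] = 78/39 = 2.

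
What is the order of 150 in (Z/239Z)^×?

Since 150 ∈ (Z/239Z)^×, its order divides φ(239) = 239 − 1 = 238 = 2 · 7 · 17.
Divisors of 238: 1, 2, 7, 14, 17, 34, 119, 238.
Check 150^d mod 239 for each divisor in increasing order:
150^1 ≡ 150 (mod 239)
150^2 ≡ 34 (mod 239)
150^7 ≡ 187 (mod 239)
150^14 ≡ 75 (mod 239)
150^17 ≡ 100 (mod 239)
150^34 ≡ 201 (mod 239)
150^119 ≡ 1 (mod 239) ✓
Therefore the multiplicative order of 150 modulo 239 is 119.

119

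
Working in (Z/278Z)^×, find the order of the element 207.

ord(207) | φ(278) = φ(2)·φ(139) = 1·138 = 138 = 2 · 3 · 23.
Divisors of 138: 1, 2, 3, 6, 23, 46, 69, 138.
Test each divisor d:
207^1 ≡ 207 (mod 278)
207^2 ≡ 37 (mod 278)
207^3 ≡ 153 (mod 278)
207^6 ≡ 57 (mod 278)
207^23 ≡ 97 (mod 278)
207^46 ≡ 235 (mod 278)
207^69 ≡ 277 (mod 278)
207^138 ≡ 1 (mod 278) ✓
Therefore the multiplicative order of 207 modulo 278 is 138.

138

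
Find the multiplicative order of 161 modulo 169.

52

The order of 161 must divide φ(169) = φ(13^2) = 13·(13−1) = 156 = 2^2 · 3 · 13.
Divisors of 156: 1, 2, 3, 4, 6, 12, 13, 26, 39, 52, 78, 156.
Compute 161^d (mod 169) for the divisors d until we hit 1:
161^1 ≡ 161 (mod 169)
161^2 ≡ 64 (mod 169)
161^3 ≡ 164 (mod 169)
161^4 ≡ 40 (mod 169)
161^6 ≡ 25 (mod 169)
161^12 ≡ 118 (mod 169)
161^13 ≡ 70 (mod 169)
161^26 ≡ 168 (mod 169)
161^39 ≡ 99 (mod 169)
161^52 ≡ 1 (mod 169) ✓
Hence ord(161) = 52.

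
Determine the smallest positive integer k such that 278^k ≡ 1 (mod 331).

330

Since 278 ∈ (Z/331Z)^×, its order divides φ(331) = 331 − 1 = 330 = 2 · 3 · 5 · 11.
Divisors of 330: 1, 2, 3, 5, 6, 10, 11, 15, 22, 30, 33, 55, 66, 110, 165, 330.
Check 278^d mod 331 for each divisor in increasing order:
278^1 ≡ 278 (mod 331)
278^2 ≡ 161 (mod 331)
278^3 ≡ 73 (mod 331)
278^5 ≡ 168 (mod 331)
278^6 ≡ 33 (mod 331)
278^10 ≡ 89 (mod 331)
278^11 ≡ 248 (mod 331)
278^15 ≡ 57 (mod 331)
278^22 ≡ 269 (mod 331)
278^30 ≡ 270 (mod 331)
278^33 ≡ 181 (mod 331)
278^55 ≡ 32 (mod 331)
278^66 ≡ 323 (mod 331)
278^110 ≡ 31 (mod 331)
278^165 ≡ 330 (mod 331)
278^330 ≡ 1 (mod 331) ✓
Hence ord(278) = 330.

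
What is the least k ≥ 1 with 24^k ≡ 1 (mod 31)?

30

ord(24) | φ(31) = 31 − 1 = 30 = 2 · 3 · 5.
Divisors of 30: 1, 2, 3, 5, 6, 10, 15, 30.
Evaluate successive powers at the divisors of 30:
24^1 ≡ 24 (mod 31)
24^2 ≡ 18 (mod 31)
24^3 ≡ 29 (mod 31)
24^5 ≡ 26 (mod 31)
24^6 ≡ 4 (mod 31)
24^10 ≡ 25 (mod 31)
24^15 ≡ 30 (mod 31)
24^30 ≡ 1 (mod 31) ✓
Hence ord(24) = 30.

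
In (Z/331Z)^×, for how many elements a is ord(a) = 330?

80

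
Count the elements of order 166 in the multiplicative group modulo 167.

82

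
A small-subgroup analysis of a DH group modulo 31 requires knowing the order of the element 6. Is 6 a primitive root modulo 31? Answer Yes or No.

No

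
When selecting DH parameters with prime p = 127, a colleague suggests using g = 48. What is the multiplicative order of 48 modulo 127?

By Lagrange's theorem, ord_127(48) divides φ(127) = 127 − 1 = 126 = 2 · 3^2 · 7.
Divisors of 126: 1, 2, 3, 6, 7, 9, 14, 18, 21, 42, 63, 126.
Test each divisor d:
48^1 ≡ 48
48^2 ≡ 18
48^3 ≡ 102
48^6 ≡ 117
48^7 ≡ 28
48^9 ≡ 123
48^14 ≡ 22
48^18 ≡ 16
48^21 ≡ 108
48^42 ≡ 107
48^63 ≡ 126
48^126 ≡ 1
The smallest such exponent is 126, so the order of 48 is 126.

126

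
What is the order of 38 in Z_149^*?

148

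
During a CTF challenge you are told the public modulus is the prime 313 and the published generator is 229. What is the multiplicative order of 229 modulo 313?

312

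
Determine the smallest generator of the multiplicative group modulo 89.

φ(89) = 89 − 1 = 88 = 2^3 · 11.
g is a primitive root iff g^(88/q) ≢ 1 (mod 89) for each prime q ∈ {2, 11}.
g = 2: 2^44 ≡ 1 — hits 1, so not a primitive root.
g = 3: 3^44 ≡ 88; 3^8 ≡ 64 — none is 1, so 3 is a primitive root.
So 3 is the smallest generator of (Z/89Z)^×.

3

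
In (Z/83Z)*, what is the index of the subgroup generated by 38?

2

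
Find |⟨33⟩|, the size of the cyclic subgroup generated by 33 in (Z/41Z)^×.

20

The order of 33 must divide φ(41) = 41 − 1 = 40 = 2^3 · 5.
Divisors of 40: 1, 2, 4, 5, 8, 10, 20, 40.
Evaluate successive powers at the divisors of 40:
33^1 ≡ 33 (mod 41)
33^2 ≡ 23 (mod 41)
33^4 ≡ 37 (mod 41)
33^5 ≡ 32 (mod 41)
33^8 ≡ 16 (mod 41)
33^10 ≡ 40 (mod 41)
33^20 ≡ 1 (mod 41) ✓
Hence ord(33) = 20.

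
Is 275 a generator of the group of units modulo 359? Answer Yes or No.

No

φ(359) = 359 − 1 = 358 = 2 · 179.
Test 275^(358/q) mod 359 for each prime factor q of 358:
275^179 ≡ 1 (mod 359)  [q = 2: ≡ 1 ✗]
275^2 ≡ 235 (mod 359)  [q = 179: ≢ 1 ✓]
The check at q = 2 fails, so 275 generates a proper subgroup.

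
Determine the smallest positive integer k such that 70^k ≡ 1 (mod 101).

The order of 70 must divide φ(101) = 101 − 1 = 100 = 2^2 · 5^2.
Divisors of 100: 1, 2, 4, 5, 10, 20, 25, 50, 100.
Check 70^d mod 101 for each divisor in increasing order:
70^1 ≡ 70
70^2 ≡ 52
70^4 ≡ 78
70^5 ≡ 6
70^10 ≡ 36
70^20 ≡ 84
70^25 ≡ 100
70^50 ≡ 1
So ord_101(70) = 50.

50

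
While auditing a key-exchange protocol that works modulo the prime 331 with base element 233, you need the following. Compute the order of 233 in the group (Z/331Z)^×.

165

By Lagrange's theorem, ord_331(233) divides φ(331) = 331 − 1 = 330 = 2 · 3 · 5 · 11.
Divisors of 330: 1, 2, 3, 5, 6, 10, 11, 15, 22, 30, 33, 55, 66, 110, 165, 330.
Evaluate successive powers at the divisors of 330:
233^1 ≡ 233 (mod 331)
233^2 ≡ 5 (mod 331)
233^3 ≡ 172 (mod 331)
233^5 ≡ 198 (mod 331)
233^6 ≡ 125 (mod 331)
233^10 ≡ 146 (mod 331)
233^11 ≡ 256 (mod 331)
233^15 ≡ 111 (mod 331)
233^22 ≡ 329 (mod 331)
233^30 ≡ 74 (mod 331)
233^33 ≡ 150 (mod 331)
233^55 ≡ 31 (mod 331)
233^66 ≡ 323 (mod 331)
233^110 ≡ 299 (mod 331)
233^165 ≡ 1 (mod 331) ✓
So ord_331(233) = 165.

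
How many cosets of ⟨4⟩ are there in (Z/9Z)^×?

ord(4) | φ(9) = φ(3^2) = 3·(3−1) = 6 = 2 · 3.
Divisors of 6: 1, 2, 3, 6.
Compute 4^d (mod 9) for the divisors d until we hit 1:
4^1 ≡ 4
4^2 ≡ 7
4^3 ≡ 1
The order of 4 is 3, so the subgroup it generates has 3 elements.
Index = |(Z/9Z)^×| / |⟨4⟩| = 6 / 3 = 2.

2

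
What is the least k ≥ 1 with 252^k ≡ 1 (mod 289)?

The order of 252 must divide φ(289) = φ(17^2) = 17·(17−1) = 272 = 2^4 · 17.
Divisors of 272: 1, 2, 4, 8, 16, 17, 34, 68, 136, 272.
Compute 252^d (mod 289) for the divisors d until we hit 1:
252^1 ≡ 252
252^2 ≡ 213
252^4 ≡ 285
252^8 ≡ 16
252^16 ≡ 256
252^17 ≡ 65
252^34 ≡ 179
252^68 ≡ 251
252^136 ≡ 288
252^272 ≡ 1
So ord_289(252) = 272.

272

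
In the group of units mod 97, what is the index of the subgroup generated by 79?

6

ord(79) | φ(97) = 97 − 1 = 96 = 2^5 · 3.
Divisors of 96: 1, 2, 3, 4, 6, 8, 12, 16, 24, 32, 48, 96.
Test each divisor d:
79^1 ≡ 79 (mod 97)
79^2 ≡ 33 (mod 97)
79^3 ≡ 85 (mod 97)
79^4 ≡ 22 (mod 97)
79^6 ≡ 47 (mod 97)
79^8 ≡ 96 (mod 97)
79^12 ≡ 75 (mod 97)
79^16 ≡ 1 (mod 97) ✓
So ord_97(79) = 16, hence |⟨79⟩| = 16.
The index is φ(97) / ord(79) = 96 / 16 = 6.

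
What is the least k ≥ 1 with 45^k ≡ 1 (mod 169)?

156

By Lagrange's theorem, ord_169(45) divides φ(169) = φ(13^2) = 13·(13−1) = 156 = 2^2 · 3 · 13.
Divisors of 156: 1, 2, 3, 4, 6, 12, 13, 26, 39, 52, 78, 156.
Evaluate successive powers at the divisors of 156:
45^1 ≡ 45 (mod 169)
45^2 ≡ 166 (mod 169)
45^3 ≡ 34 (mod 169)
45^4 ≡ 9 (mod 169)
45^6 ≡ 142 (mod 169)
45^12 ≡ 53 (mod 169)
45^13 ≡ 19 (mod 169)
45^26 ≡ 23 (mod 169)
45^39 ≡ 99 (mod 169)
45^52 ≡ 22 (mod 169)
45^78 ≡ 168 (mod 169)
45^156 ≡ 1 (mod 169) ✓
Therefore the multiplicative order of 45 modulo 169 is 156.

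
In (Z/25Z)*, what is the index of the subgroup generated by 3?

1

The order of 3 must divide φ(25) = φ(5^2) = 5·(5−1) = 20 = 2^2 · 5.
Divisors of 20: 1, 2, 4, 5, 10, 20.
Compute 3^d (mod 25) for the divisors d until we hit 1:
3^1 ≡ 3
3^2 ≡ 9
3^4 ≡ 6
3^5 ≡ 18
3^10 ≡ 24
3^20 ≡ 1
So ord_25(3) = 20, hence |⟨3⟩| = 20.
[(Z/25Z)^× : ⟨3⟩] = 20/20 = 1.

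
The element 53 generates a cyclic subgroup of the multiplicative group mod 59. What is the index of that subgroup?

2

By Lagrange's theorem, ord_59(53) divides φ(59) = 59 − 1 = 58 = 2 · 29.
Divisors of 58: 1, 2, 29, 58.
Evaluate successive powers at the divisors of 58:
53^1 ≡ 53 (mod 59)
53^2 ≡ 36 (mod 59)
53^29 ≡ 1 (mod 59) ✓
The order of 53 is 29, so the subgroup it generates has 29 elements.
The index is φ(59) / ord(53) = 58 / 29 = 2.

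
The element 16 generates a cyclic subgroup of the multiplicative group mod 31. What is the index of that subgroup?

6

Since 16 ∈ (Z/31Z)^×, its order divides φ(31) = 31 − 1 = 30 = 2 · 3 · 5.
Divisors of 30: 1, 2, 3, 5, 6, 10, 15, 30.
Test each divisor d:
16^1 ≡ 16
16^2 ≡ 8
16^3 ≡ 4
16^5 ≡ 1
So ord_31(16) = 5, hence |⟨16⟩| = 5.
The index is φ(31) / ord(16) = 30 / 5 = 6.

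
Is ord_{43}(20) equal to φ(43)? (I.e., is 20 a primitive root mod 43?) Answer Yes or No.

Yes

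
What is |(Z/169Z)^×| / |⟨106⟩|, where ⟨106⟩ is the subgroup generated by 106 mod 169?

1

Since 106 ∈ (Z/169Z)^×, its order divides φ(169) = φ(13^2) = 13·(13−1) = 156 = 2^2 · 3 · 13.
Divisors of 156: 1, 2, 3, 4, 6, 12, 13, 26, 39, 52, 78, 156.
Evaluate successive powers at the divisors of 156:
106^1 ≡ 106 (mod 169)
106^2 ≡ 82 (mod 169)
106^3 ≡ 73 (mod 169)
106^4 ≡ 133 (mod 169)
106^6 ≡ 90 (mod 169)
106^12 ≡ 157 (mod 169)
106^13 ≡ 80 (mod 169)
106^26 ≡ 147 (mod 169)
106^39 ≡ 99 (mod 169)
106^52 ≡ 146 (mod 169)
106^78 ≡ 168 (mod 169)
106^156 ≡ 1 (mod 169) ✓
The order of 106 is 156, so the subgroup it generates has 156 elements.
[(Z/169Z)^× : ⟨106⟩] = 156/156 = 1.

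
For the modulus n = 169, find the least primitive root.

2

φ(169) = φ(13^2) = 13·(13−1) = 156 = 2^2 · 3 · 13.
Test candidates g = 2, 3, … against the prime factors q ∈ {2, 3, 13} of φ(169): g is a generator iff g^(156/q) ≢ 1 for every such q.
g = 2: 2^78 ≡ 168; 2^52 ≡ 146; 2^12 ≡ 40 — none is 1, so 2 is a primitive root.
The smallest primitive root modulo 169 is 2.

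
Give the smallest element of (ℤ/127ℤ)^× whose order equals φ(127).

3

φ(127) = 127 − 1 = 126 = 2 · 3^2 · 7.
g is a primitive root iff g^(126/q) ≢ 1 (mod 127) for each prime q ∈ {2, 3, 7}.
g = 2: 2^63 ≡ 1 — hits 1, so not a primitive root.
g = 3: 3^63 ≡ 126; 3^42 ≡ 107; 3^18 ≡ 4 — none is 1, so 3 is a primitive root.
The smallest primitive root modulo 127 is 3.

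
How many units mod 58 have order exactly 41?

φ(58) = φ(2)·φ(29) = 1·28 = 28 = 2^2 · 7.
Since (Z/58Z)^× is cyclic of order 28, the number of elements of order d is φ(d) when d | 28 and 0 otherwise.
Here 28 is not a multiple of 41, so there are no elements of order 41.

0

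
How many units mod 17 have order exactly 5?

0

φ(17) = 17 − 1 = 16 = 2^4.
(Z/17Z)^× is cyclic (|G| = 16); a cyclic group of order m has exactly φ(d) elements of each order d | m, and none otherwise.
5 does not divide 16, so no element of (Z/17Z)^× has order 5.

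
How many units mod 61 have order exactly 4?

φ(61) = 61 − 1 = 60 = 2^2 · 3 · 5.
(Z/61Z)^× is cyclic (|G| = 60); a cyclic group of order m has exactly φ(d) elements of each order d | m, and none otherwise.
4 = 2^2 divides 60, and φ(4) = 2.

2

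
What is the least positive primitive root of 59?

2

φ(59) = 59 − 1 = 58 = 2 · 29.
Test candidates g = 2, 3, … against the prime factors q ∈ {2, 29} of φ(59): g is a generator iff g^(58/q) ≢ 1 for every such q.
g = 2: 2^29 ≡ 58; 2^2 ≡ 4 — none is 1, so 2 is a primitive root.
So 2 is the smallest generator of (Z/59Z)^×.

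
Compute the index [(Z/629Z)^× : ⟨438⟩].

Since 438 ∈ (Z/629Z)^×, its order divides φ(629) = φ(17·37) = (17−1)·(37−1) = 16·36 = 576 = 2^6 · 3^2.
Divisors of 576: 1, 2, 3, 4, 6, 8, 9, 12, 16, 18, 24, 32, 36, 48, 64, 72, 96, 144, 192, 288, 576.
Evaluate successive powers at the divisors of 576:
438^1 ≡ 438
438^2 ≡ 628
438^3 ≡ 191
438^4 ≡ 1
The order of 438 is 4, so the subgroup it generates has 4 elements.
The index is φ(629) / ord(438) = 576 / 4 = 144.

144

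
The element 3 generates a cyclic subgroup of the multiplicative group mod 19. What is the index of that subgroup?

1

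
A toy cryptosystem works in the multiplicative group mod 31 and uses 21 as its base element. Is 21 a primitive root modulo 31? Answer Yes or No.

Yes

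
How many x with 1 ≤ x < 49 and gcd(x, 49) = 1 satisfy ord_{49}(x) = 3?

φ(49) = φ(7^2) = 7·(7−1) = 42 = 2 · 3 · 7.
Since (Z/49Z)^× is cyclic of order 42, the number of elements of order d is φ(d) when d | 42 and 0 otherwise.
3 | 42, and φ(3) = 3 − 1 = 2.

2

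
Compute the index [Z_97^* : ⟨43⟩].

4

ord(43) | φ(97) = 97 − 1 = 96 = 2^5 · 3.
Divisors of 96: 1, 2, 3, 4, 6, 8, 12, 16, 24, 32, 48, 96.
Check 43^d mod 97 for each divisor in increasing order:
43^1 ≡ 43
43^2 ≡ 6
43^3 ≡ 64
43^4 ≡ 36
43^6 ≡ 22
43^8 ≡ 35
43^12 ≡ 96
43^16 ≡ 61
43^24 ≡ 1
Thus |⟨43⟩| = ord(43) = 24.
Index = |(Z/97Z)^×| / |⟨43⟩| = 96 / 24 = 4.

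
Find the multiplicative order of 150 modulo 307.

The order of 150 must divide φ(307) = 307 − 1 = 306 = 2 · 3^2 · 17.
Divisors of 306: 1, 2, 3, 6, 9, 17, 18, 34, 51, 102, 153, 306.
Evaluate successive powers at the divisors of 306:
150^1 ≡ 150 (mod 307)
150^2 ≡ 89 (mod 307)
150^3 ≡ 149 (mod 307)
150^6 ≡ 97 (mod 307)
150^9 ≡ 24 (mod 307)
150^17 ≡ 274 (mod 307)
150^18 ≡ 269 (mod 307)
150^34 ≡ 168 (mod 307)
150^51 ≡ 289 (mod 307)
150^102 ≡ 17 (mod 307)
150^153 ≡ 1 (mod 307) ✓
Hence ord(150) = 153.

153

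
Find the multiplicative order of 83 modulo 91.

By Lagrange's theorem, ord_91(83) divides φ(91) = φ(7·13) = (7−1)·(13−1) = 6·12 = 72 = 2^3 · 3^2.
Divisors of 72: 1, 2, 3, 4, 6, 8, 9, 12, 18, 24, 36, 72.
Evaluate successive powers at the divisors of 72:
83^1 ≡ 83 (mod 91)
83^2 ≡ 64 (mod 91)
83^3 ≡ 34 (mod 91)
83^4 ≡ 1 (mod 91) ✓
Therefore the multiplicative order of 83 modulo 91 is 4.

4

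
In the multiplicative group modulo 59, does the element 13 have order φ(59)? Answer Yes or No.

Yes

φ(59) = 59 − 1 = 58 = 2 · 29.
Test 13^(58/q) mod 59 for each prime factor q of 58:
13^29 ≡ 58 (mod 59)  [q = 2: ≢ 1 ✓]
13^2 ≡ 51 (mod 59)  [q = 29: ≢ 1 ✓]
All checks pass, so 13 has order 58 and is a primitive root modulo 59.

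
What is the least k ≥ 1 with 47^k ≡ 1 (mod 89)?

44

Since 47 ∈ (Z/89Z)^×, its order divides φ(89) = 89 − 1 = 88 = 2^3 · 11.
Divisors of 88: 1, 2, 4, 8, 11, 22, 44, 88.
Check 47^d mod 89 for each divisor in increasing order:
47^1 ≡ 47
47^2 ≡ 73
47^4 ≡ 78
47^8 ≡ 32
47^11 ≡ 55
47^22 ≡ 88
47^44 ≡ 1
The smallest such exponent is 44, so the order of 47 is 44.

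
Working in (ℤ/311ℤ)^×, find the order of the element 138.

310

The order of 138 must divide φ(311) = 311 − 1 = 310 = 2 · 5 · 31.
Divisors of 310: 1, 2, 5, 10, 31, 62, 155, 310.
Compute 138^d (mod 311) for the divisors d until we hit 1:
138^1 ≡ 138 (mod 311)
138^2 ≡ 73 (mod 311)
138^5 ≡ 198 (mod 311)
138^10 ≡ 18 (mod 311)
138^31 ≡ 259 (mod 311)
138^62 ≡ 216 (mod 311)
138^155 ≡ 310 (mod 311)
138^310 ≡ 1 (mod 311) ✓
So ord_311(138) = 310.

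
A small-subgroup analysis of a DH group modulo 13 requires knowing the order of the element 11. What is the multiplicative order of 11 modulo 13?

12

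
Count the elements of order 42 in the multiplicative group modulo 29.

0

φ(29) = 29 − 1 = 28 = 2^2 · 7.
(Z/29Z)^× is cyclic (|G| = 28); a cyclic group of order m has exactly φ(d) elements of each order d | m, and none otherwise.
Since 42 ∤ 28, the count is 0.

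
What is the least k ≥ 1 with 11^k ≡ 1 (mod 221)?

48

The order of 11 must divide φ(221) = φ(13·17) = (13−1)·(17−1) = 12·16 = 192 = 2^6 · 3.
Divisors of 192: 1, 2, 3, 4, 6, 8, 12, 16, 24, 32, 48, 64, 96, 192.
Compute 11^d (mod 221) for the divisors d until we hit 1:
11^1 ≡ 11
11^2 ≡ 121
11^3 ≡ 5
11^4 ≡ 55
11^6 ≡ 25
11^8 ≡ 152
11^12 ≡ 183
11^16 ≡ 120
11^24 ≡ 118
11^32 ≡ 35
11^48 ≡ 1
So ord_221(11) = 48.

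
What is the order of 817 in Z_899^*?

The order of 817 must divide φ(899) = φ(29·31) = (29−1)·(31−1) = 28·30 = 840 = 2^3 · 3 · 5 · 7.
Divisors of 840: 1, 2, 3, 4, 5, 6, 7, 8, 10, 12, 14, 15, 20, 21, 24, 28, 30, 35, 40, 42, 56, 60, 70, 84, 105, 120, 140, 168, 210, 280, 420, 840.
Evaluate successive powers at the divisors of 840:
817^1 ≡ 817
817^2 ≡ 431
817^3 ≡ 618
817^4 ≡ 567
817^5 ≡ 254
817^6 ≡ 748
817^7 ≡ 695
817^8 ≡ 546
817^10 ≡ 687
817^12 ≡ 326
817^14 ≡ 262
817^15 ≡ 92
817^20 ≡ 893
817^21 ≡ 492
817^24 ≡ 194
817^28 ≡ 320
817^30 ≡ 373
817^35 ≡ 347
817^40 ≡ 36
817^42 ≡ 233
817^56 ≡ 813
817^60 ≡ 683
817^70 ≡ 842
817^84 ≡ 349
817^105 ≡ 898
817^120 ≡ 807
817^140 ≡ 552
817^168 ≡ 436
817^210 ≡ 1
The smallest such exponent is 210, so the order of 817 is 210.

210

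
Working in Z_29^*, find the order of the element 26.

28

The order of 26 must divide φ(29) = 29 − 1 = 28 = 2^2 · 7.
Divisors of 28: 1, 2, 4, 7, 14, 28.
Evaluate successive powers at the divisors of 28:
26^1 ≡ 26 (mod 29)
26^2 ≡ 9 (mod 29)
26^4 ≡ 23 (mod 29)
26^7 ≡ 17 (mod 29)
26^14 ≡ 28 (mod 29)
26^28 ≡ 1 (mod 29) ✓
The smallest such exponent is 28, so the order of 26 is 28.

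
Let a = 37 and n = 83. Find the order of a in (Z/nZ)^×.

ord(37) | φ(83) = 83 − 1 = 82 = 2 · 41.
Divisors of 82: 1, 2, 41, 82.
Evaluate successive powers at the divisors of 82:
37^1 ≡ 37
37^2 ≡ 41
37^41 ≡ 1
Hence ord(37) = 41.

41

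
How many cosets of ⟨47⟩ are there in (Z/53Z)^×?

4

ord(47) | φ(53) = 53 − 1 = 52 = 2^2 · 13.
Divisors of 52: 1, 2, 4, 13, 26, 52.
Test each divisor d:
47^1 ≡ 47 (mod 53)
47^2 ≡ 36 (mod 53)
47^4 ≡ 24 (mod 53)
47^13 ≡ 1 (mod 53) ✓
The order of 47 is 13, so the subgroup it generates has 13 elements.
[(Z/53Z)^× : ⟨47⟩] = 52/13 = 4.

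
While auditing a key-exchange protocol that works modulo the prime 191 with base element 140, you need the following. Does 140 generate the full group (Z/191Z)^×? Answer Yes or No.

Yes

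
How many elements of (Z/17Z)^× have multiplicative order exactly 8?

φ(17) = 17 − 1 = 16 = 2^4.
Since (Z/17Z)^× is cyclic of order 16, the number of elements of order d is φ(d) when d | 16 and 0 otherwise.
8 = 2^3 divides 16, and φ(8) = 4.

4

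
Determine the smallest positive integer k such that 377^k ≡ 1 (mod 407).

45

Since 377 ∈ (Z/407Z)^×, its order divides φ(407) = φ(11·37) = (11−1)·(37−1) = 10·36 = 360 = 2^3 · 3^2 · 5.
Divisors of 360: 1, 2, 3, 4, 5, 6, 8, 9, 10, 12, 15, 18, 20, 24, 30, 36, 40, 45, 60, 72, 90, 120, 180, 360.
Check 377^d mod 407 for each divisor in increasing order:
377^1 ≡ 377
377^2 ≡ 86
377^3 ≡ 269
377^4 ≡ 70
377^5 ≡ 342
377^6 ≡ 322
377^8 ≡ 16
377^9 ≡ 334
377^10 ≡ 155
377^12 ≡ 306
377^15 ≡ 100
377^18 ≡ 38
377^20 ≡ 12
377^24 ≡ 26
377^30 ≡ 232
377^36 ≡ 223
377^40 ≡ 144
377^45 ≡ 1
The smallest such exponent is 45, so the order of 377 is 45.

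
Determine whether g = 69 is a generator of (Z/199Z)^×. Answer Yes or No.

Yes

φ(199) = 199 − 1 = 198 = 2 · 3^2 · 11.
Test 69^(198/q) mod 199 for each prime factor q of 198:
69^99 ≡ 198 (mod 199)  [q = 2: ≢ 1 ✓]
69^66 ≡ 92 (mod 199)  [q = 3: ≢ 1 ✓]
69^18 ≡ 114 (mod 199)  [q = 11: ≢ 1 ✓]
None equal 1, so ord_199(69) = 198: 69 is a primitive root.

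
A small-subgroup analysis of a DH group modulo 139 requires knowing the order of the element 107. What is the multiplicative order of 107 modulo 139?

69

The order of 107 must divide φ(139) = 139 − 1 = 138 = 2 · 3 · 23.
Divisors of 138: 1, 2, 3, 6, 23, 46, 69, 138.
Evaluate successive powers at the divisors of 138:
107^1 ≡ 107 (mod 139)
107^2 ≡ 51 (mod 139)
107^3 ≡ 36 (mod 139)
107^6 ≡ 45 (mod 139)
107^23 ≡ 96 (mod 139)
107^46 ≡ 42 (mod 139)
107^69 ≡ 1 (mod 139) ✓
Hence ord(107) = 69.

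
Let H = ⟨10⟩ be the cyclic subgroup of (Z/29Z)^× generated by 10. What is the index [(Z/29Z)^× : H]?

Since 10 ∈ (Z/29Z)^×, its order divides φ(29) = 29 − 1 = 28 = 2^2 · 7.
Divisors of 28: 1, 2, 4, 7, 14, 28.
Check 10^d mod 29 for each divisor in increasing order:
10^1 ≡ 10 (mod 29)
10^2 ≡ 13 (mod 29)
10^4 ≡ 24 (mod 29)
10^7 ≡ 17 (mod 29)
10^14 ≡ 28 (mod 29)
10^28 ≡ 1 (mod 29) ✓
The order of 10 is 28, so the subgroup it generates has 28 elements.
Index = |(Z/29Z)^×| / |⟨10⟩| = 28 / 28 = 1.

1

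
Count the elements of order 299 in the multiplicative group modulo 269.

0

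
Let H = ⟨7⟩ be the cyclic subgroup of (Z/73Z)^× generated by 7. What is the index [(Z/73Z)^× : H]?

3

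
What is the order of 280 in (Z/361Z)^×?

342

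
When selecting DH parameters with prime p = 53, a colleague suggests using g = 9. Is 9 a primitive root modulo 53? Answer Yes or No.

φ(53) = 53 − 1 = 52 = 2^2 · 13.
9 is a primitive root mod 53 iff 9^(φ(53)/q) ≢ 1 for every prime q | φ(53), i.e. q ∈ {2, 13}.
9^26 ≡ 1 (mod 53)  [q = 2: ≡ 1 ✗]
9^4 ≡ 42 (mod 53)  [q = 13: ≢ 1 ✓]
Since 9^26 ≡ 1, the order of 9 divides 26 < 52, so 9 is not a primitive root.

No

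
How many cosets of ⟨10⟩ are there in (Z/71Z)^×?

2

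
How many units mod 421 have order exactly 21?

12

φ(421) = 421 − 1 = 420 = 2^2 · 3 · 5 · 7.
Since (Z/421Z)^× is cyclic of order 420, the number of elements of order d is φ(d) when d | 420 and 0 otherwise.
21 = 3 · 7 divides 420, and φ(21) = 12.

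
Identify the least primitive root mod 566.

3

φ(566) = φ(2)·φ(283) = 1·282 = 282 = 2 · 3 · 47.
Test candidates g = 2, 3, … against the prime factors q ∈ {2, 3, 47} of φ(566): g is a generator iff g^(282/q) ≢ 1 for every such q.
g = 2: gcd(2, 566) = 2 > 1, not a unit — skip.
g = 3: 3^141 ≡ 565; 3^94 ≡ 521; 3^6 ≡ 163 — none is 1, so 3 is a primitive root.
So 3 is the smallest generator of (Z/566Z)^×.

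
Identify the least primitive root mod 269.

2

φ(269) = 269 − 1 = 268 = 2^2 · 67.
g is a primitive root iff g^(268/q) ≢ 1 (mod 269) for each prime q ∈ {2, 67}.
g = 2: 2^134 ≡ 268; 2^4 ≡ 16 — none is 1, so 2 is a primitive root.
Hence the least primitive root of 269 is 2.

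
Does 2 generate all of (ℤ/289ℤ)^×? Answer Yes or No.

No

φ(289) = φ(17^2) = 17·(17−1) = 272 = 2^4 · 17.
Test 2^(272/q) mod 289 for each prime factor q of 272:
2^136 ≡ 1 (mod 289)  [q = 2: ≡ 1 ✗]
2^16 ≡ 222 (mod 289)  [q = 17: ≢ 1 ✓]
2^136 ≡ 1 shows ord(2) | 136, strictly less than φ(289); not a primitive root.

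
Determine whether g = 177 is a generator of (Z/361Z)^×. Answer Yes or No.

φ(361) = φ(19^2) = 19·(19−1) = 342 = 2 · 3^2 · 19.
Test 177^(342/q) mod 361 for each prime factor q of 342:
177^171 ≡ 1 (mod 361)  [q = 2: ≡ 1 ✗]
177^114 ≡ 68 (mod 361)  [q = 3: ≢ 1 ✓]
177^18 ≡ 191 (mod 361)  [q = 19: ≢ 1 ✓]
177^171 ≡ 1 shows ord(177) | 171, strictly less than φ(361); not a primitive root.

No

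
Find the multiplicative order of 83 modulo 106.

4

The order of 83 must divide φ(106) = φ(2)·φ(53) = 1·52 = 52 = 2^2 · 13.
Divisors of 52: 1, 2, 4, 13, 26, 52.
Check 83^d mod 106 for each divisor in increasing order:
83^1 ≡ 83 (mod 106)
83^2 ≡ 105 (mod 106)
83^4 ≡ 1 (mod 106) ✓
So ord_106(83) = 4.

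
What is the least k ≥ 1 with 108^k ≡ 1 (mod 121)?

55

Since 108 ∈ (Z/121Z)^×, its order divides φ(121) = φ(11^2) = 11·(11−1) = 110 = 2 · 5 · 11.
Divisors of 110: 1, 2, 5, 10, 11, 22, 55, 110.
Compute 108^d (mod 121) for the divisors d until we hit 1:
108^1 ≡ 108 (mod 121)
108^2 ≡ 48 (mod 121)
108^5 ≡ 56 (mod 121)
108^10 ≡ 111 (mod 121)
108^11 ≡ 9 (mod 121)
108^22 ≡ 81 (mod 121)
108^55 ≡ 1 (mod 121) ✓
Hence ord(108) = 55.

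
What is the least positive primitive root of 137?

φ(137) = 137 − 1 = 136 = 2^3 · 17.
Test candidates g = 2, 3, … against the prime factors q ∈ {2, 17} of φ(137): g is a generator iff g^(136/q) ≢ 1 for every such q.
g = 2: 2^68 ≡ 1 — hits 1, so not a primitive root.
g = 3: 3^68 ≡ 136; 3^8 ≡ 122 — none is 1, so 3 is a primitive root.
Hence the least primitive root of 137 is 3.

3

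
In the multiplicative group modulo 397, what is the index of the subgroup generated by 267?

3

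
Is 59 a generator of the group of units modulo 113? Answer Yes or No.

φ(113) = 113 − 1 = 112 = 2^4 · 7.
An element g generates (Z/113Z)^× iff g^(112/q) ≢ 1 (mod 113) for each prime q ∈ {2, 7}.
59^56 ≡ 112 (mod 113)  [q = 2: ≢ 1 ✓]
59^16 ≡ 49 (mod 113)  [q = 7: ≢ 1 ✓]
All checks pass, so 59 has order 112 and is a primitive root modulo 113.

Yes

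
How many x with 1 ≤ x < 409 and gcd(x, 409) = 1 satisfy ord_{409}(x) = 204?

φ(409) = 409 − 1 = 408 = 2^3 · 3 · 17.
In a cyclic group of order 408, there are φ(d) elements of order d for each divisor d of 408, and zero for non-divisors.
204 = 2^2 · 3 · 17 divides 408, and φ(204) = 64.

64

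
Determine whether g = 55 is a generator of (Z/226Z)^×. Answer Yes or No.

Yes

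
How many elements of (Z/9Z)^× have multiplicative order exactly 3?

φ(9) = φ(3^2) = 3·(3−1) = 6 = 2 · 3.
In a cyclic group of order 6, there are φ(d) elements of order d for each divisor d of 6, and zero for non-divisors.
3 | 6, and φ(3) = 3 − 1 = 2.

2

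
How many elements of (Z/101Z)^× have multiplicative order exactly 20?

8

φ(101) = 101 − 1 = 100 = 2^2 · 5^2.
Since (Z/101Z)^× is cyclic of order 100, the number of elements of order d is φ(d) when d | 100 and 0 otherwise.
20 = 2^2 · 5 divides 100, and φ(20) = 8.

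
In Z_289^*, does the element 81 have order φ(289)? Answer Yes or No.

φ(289) = φ(17^2) = 17·(17−1) = 272 = 2^4 · 17.
It suffices to check that the order of 81 is not a proper divisor of 272: compute 81^(272/q) for q ∈ {2, 17}.
81^136 ≡ 1 (mod 289)  [q = 2: ≡ 1 ✗]
81^16 ≡ 103 (mod 289)  [q = 17: ≢ 1 ✓]
The check at q = 2 fails, so 81 generates a proper subgroup.

No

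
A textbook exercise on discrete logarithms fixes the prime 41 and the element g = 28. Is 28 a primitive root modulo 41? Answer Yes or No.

Yes

φ(41) = 41 − 1 = 40 = 2^3 · 5.
Test 28^(40/q) mod 41 for each prime factor q of 40:
28^20 ≡ 40 (mod 41)  [q = 2: ≢ 1 ✓]
28^8 ≡ 10 (mod 41)  [q = 5: ≢ 1 ✓]
None equal 1, so ord_41(28) = 40: 28 is a primitive root.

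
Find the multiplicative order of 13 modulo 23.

11

The order of 13 must divide φ(23) = 23 − 1 = 22 = 2 · 11.
Divisors of 22: 1, 2, 11, 22.
Test each divisor d:
13^1 ≡ 13
13^2 ≡ 8
13^11 ≡ 1
So ord_23(13) = 11.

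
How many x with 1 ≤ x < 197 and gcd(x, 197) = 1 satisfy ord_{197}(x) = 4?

2

φ(197) = 197 − 1 = 196 = 2^2 · 7^2.
Since (Z/197Z)^× is cyclic of order 196, the number of elements of order d is φ(d) when d | 196 and 0 otherwise.
4 = 2^2 divides 196, and φ(4) = 2.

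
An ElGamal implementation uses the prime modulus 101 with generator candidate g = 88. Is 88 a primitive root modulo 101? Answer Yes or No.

No

φ(101) = 101 − 1 = 100 = 2^2 · 5^2.
88 is a primitive root mod 101 iff 88^(φ(101)/q) ≢ 1 for every prime q | φ(101), i.e. q ∈ {2, 5}.
88^50 ≡ 1 (mod 101)  [q = 2: ≡ 1 ✗]
88^20 ≡ 95 (mod 101)  [q = 5: ≢ 1 ✓]
88^50 ≡ 1 shows ord(88) | 50, strictly less than φ(101); not a primitive root.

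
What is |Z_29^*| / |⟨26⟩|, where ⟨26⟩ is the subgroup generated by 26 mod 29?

1

ord(26) | φ(29) = 29 − 1 = 28 = 2^2 · 7.
Divisors of 28: 1, 2, 4, 7, 14, 28.
Evaluate successive powers at the divisors of 28:
26^1 ≡ 26
26^2 ≡ 9
26^4 ≡ 23
26^7 ≡ 17
26^14 ≡ 28
26^28 ≡ 1
Thus |⟨26⟩| = ord(26) = 28.
The index is φ(29) / ord(26) = 28 / 28 = 1.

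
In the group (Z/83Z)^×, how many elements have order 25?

0

φ(83) = 83 − 1 = 82 = 2 · 41.
(Z/83Z)^× is cyclic (|G| = 82); a cyclic group of order m has exactly φ(d) elements of each order d | m, and none otherwise.
Since 25 ∤ 82, the count is 0.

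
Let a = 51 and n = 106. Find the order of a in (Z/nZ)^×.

ord(51) | φ(106) = φ(2)·φ(53) = 1·52 = 52 = 2^2 · 13.
Divisors of 52: 1, 2, 4, 13, 26, 52.
Compute 51^d (mod 106) for the divisors d until we hit 1:
51^1 ≡ 51 (mod 106)
51^2 ≡ 57 (mod 106)
51^4 ≡ 69 (mod 106)
51^13 ≡ 23 (mod 106)
51^26 ≡ 105 (mod 106)
51^52 ≡ 1 (mod 106) ✓
So ord_106(51) = 52.

52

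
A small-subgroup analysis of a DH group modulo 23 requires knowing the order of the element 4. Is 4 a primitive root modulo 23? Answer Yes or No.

φ(23) = 23 − 1 = 22 = 2 · 11.
Test 4^(22/q) mod 23 for each prime factor q of 22:
4^11 ≡ 1 (mod 23)  [q = 2: ≡ 1 ✗]
4^2 ≡ 16 (mod 23)  [q = 11: ≢ 1 ✓]
The check at q = 2 fails, so 4 generates a proper subgroup.

No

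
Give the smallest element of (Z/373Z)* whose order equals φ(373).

2

φ(373) = 373 − 1 = 372 = 2^2 · 3 · 31.
g is a primitive root iff g^(372/q) ≢ 1 (mod 373) for each prime q ∈ {2, 3, 31}.
g = 2: 2^186 ≡ 372; 2^124 ≡ 284; 2^12 ≡ 366 — none is 1, so 2 is a primitive root.
The smallest primitive root modulo 373 is 2.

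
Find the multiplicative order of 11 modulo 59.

Since 11 ∈ (Z/59Z)^×, its order divides φ(59) = 59 − 1 = 58 = 2 · 29.
Divisors of 58: 1, 2, 29, 58.
Evaluate successive powers at the divisors of 58:
11^1 ≡ 11
11^2 ≡ 3
11^29 ≡ 58
11^58 ≡ 1
So ord_59(11) = 58.

58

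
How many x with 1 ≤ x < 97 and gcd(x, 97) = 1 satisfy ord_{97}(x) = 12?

φ(97) = 97 − 1 = 96 = 2^5 · 3.
In a cyclic group of order 96, there are φ(d) elements of order d for each divisor d of 96, and zero for non-divisors.
12 = 2^2 · 3 divides 96, and φ(12) = 4.

4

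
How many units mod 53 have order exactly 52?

24

φ(53) = 53 − 1 = 52 = 2^2 · 13.
Since (Z/53Z)^× is cyclic of order 52, the number of elements of order d is φ(d) when d | 52 and 0 otherwise.
52 = 2^2 · 13 divides 52, and φ(52) = 24.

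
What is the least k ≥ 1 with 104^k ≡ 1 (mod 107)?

106

The order of 104 must divide φ(107) = 107 − 1 = 106 = 2 · 53.
Divisors of 106: 1, 2, 53, 106.
Compute 104^d (mod 107) for the divisors d until we hit 1:
104^1 ≡ 104
104^2 ≡ 9
104^53 ≡ 106
104^106 ≡ 1
Therefore the multiplicative order of 104 modulo 107 is 106.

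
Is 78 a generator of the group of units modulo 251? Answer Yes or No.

Yes

φ(251) = 251 − 1 = 250 = 2 · 5^3.
Test 78^(250/q) mod 251 for each prime factor q of 250:
78^125 ≡ 250 (mod 251)  [q = 2: ≢ 1 ✓]
78^50 ≡ 113 (mod 251)  [q = 5: ≢ 1 ✓]
All checks pass, so 78 has order 250 and is a primitive root modulo 251.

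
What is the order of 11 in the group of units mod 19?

By Lagrange's theorem, ord_19(11) divides φ(19) = 19 − 1 = 18 = 2 · 3^2.
Divisors of 18: 1, 2, 3, 6, 9, 18.
Test each divisor d:
11^1 ≡ 11 (mod 19)
11^2 ≡ 7 (mod 19)
11^3 ≡ 1 (mod 19) ✓
Hence ord(11) = 3.

3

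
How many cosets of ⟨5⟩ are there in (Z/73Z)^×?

ord(5) | φ(73) = 73 − 1 = 72 = 2^3 · 3^2.
Divisors of 72: 1, 2, 3, 4, 6, 8, 9, 12, 18, 24, 36, 72.
Check 5^d mod 73 for each divisor in increasing order:
5^1 ≡ 5 (mod 73)
5^2 ≡ 25 (mod 73)
5^3 ≡ 52 (mod 73)
5^4 ≡ 41 (mod 73)
5^6 ≡ 3 (mod 73)
5^8 ≡ 2 (mod 73)
5^9 ≡ 10 (mod 73)
5^12 ≡ 9 (mod 73)
5^18 ≡ 27 (mod 73)
5^24 ≡ 8 (mod 73)
5^36 ≡ 72 (mod 73)
5^72 ≡ 1 (mod 73) ✓
Thus |⟨5⟩| = ord(5) = 72.
[(Z/73Z)^× : ⟨5⟩] = 72/72 = 1.

1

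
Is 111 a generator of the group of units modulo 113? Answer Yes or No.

No

φ(113) = 113 − 1 = 112 = 2^4 · 7.
An element g generates (Z/113Z)^× iff g^(112/q) ≢ 1 (mod 113) for each prime q ∈ {2, 7}.
111^56 ≡ 1 (mod 113)  [q = 2: ≡ 1 ✗]
111^16 ≡ 109 (mod 113)  [q = 7: ≢ 1 ✓]
111^56 ≡ 1 shows ord(111) | 56, strictly less than φ(113); not a primitive root.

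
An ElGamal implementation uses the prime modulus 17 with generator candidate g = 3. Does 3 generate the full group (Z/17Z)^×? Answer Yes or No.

Yes

φ(17) = 17 − 1 = 16 = 2^4.
3 is a primitive root mod 17 iff 3^(φ(17)/q) ≢ 1 for every prime q | φ(17), i.e. q ∈ {2}.
3^8 ≡ 16 (mod 17)  [q = 2: ≢ 1 ✓]
All checks pass, so 3 has order 16 and is a primitive root modulo 17.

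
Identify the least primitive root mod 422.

φ(422) = φ(2)·φ(211) = 1·210 = 210 = 2 · 3 · 5 · 7.
Test candidates g = 2, 3, … against the prime factors q ∈ {2, 3, 5, 7} of φ(422): g is a generator iff g^(210/q) ≢ 1 for every such q.
g = 2: gcd(2, 422) = 2 > 1, not a unit — skip.
g = 3: 3^105 ≡ 421; 3^70 ≡ 407; 3^42 ≡ 399; 3^30 ≡ 171 — none is 1, so 3 is a primitive root.
The smallest primitive root modulo 422 is 3.

3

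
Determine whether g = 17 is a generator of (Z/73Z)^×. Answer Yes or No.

φ(73) = 73 − 1 = 72 = 2^3 · 3^2.
Test 17^(72/q) mod 73 for each prime factor q of 72:
17^36 ≡ 72 (mod 73)  [q = 2: ≢ 1 ✓]
17^24 ≡ 1 (mod 73)  [q = 3: ≡ 1 ✗]
Since 17^24 ≡ 1, the order of 17 divides 24 < 72, so 17 is not a primitive root.

No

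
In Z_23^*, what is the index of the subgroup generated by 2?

2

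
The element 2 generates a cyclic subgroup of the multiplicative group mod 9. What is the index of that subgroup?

1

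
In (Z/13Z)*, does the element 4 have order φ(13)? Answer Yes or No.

φ(13) = 13 − 1 = 12 = 2^2 · 3.
It suffices to check that the order of 4 is not a proper divisor of 12: compute 4^(12/q) for q ∈ {2, 3}.
4^6 ≡ 1 (mod 13)  [q = 2: ≡ 1 ✗]
4^4 ≡ 9 (mod 13)  [q = 3: ≢ 1 ✓]
The check at q = 2 fails, so 4 generates a proper subgroup.

No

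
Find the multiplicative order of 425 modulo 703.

The order of 425 must divide φ(703) = φ(19·37) = (19−1)·(37−1) = 18·36 = 648 = 2^3 · 3^4.
Divisors of 648: 1, 2, 3, 4, 6, 8, 9, 12, 18, 24, 27, 36, 54, 72, 81, 108, 162, 216, 324, 648.
Check 425^d mod 703 for each divisor in increasing order:
425^1 ≡ 425 (mod 703)
425^2 ≡ 657 (mod 703)
425^3 ≡ 134 (mod 703)
425^4 ≡ 7 (mod 703)
425^6 ≡ 381 (mod 703)
425^8 ≡ 49 (mod 703)
425^9 ≡ 438 (mod 703)
425^12 ≡ 343 (mod 703)
425^18 ≡ 628 (mod 703)
425^24 ≡ 248 (mod 703)
425^27 ≡ 191 (mod 703)
425^36 ≡ 1 (mod 703) ✓
Hence ord(425) = 36.

36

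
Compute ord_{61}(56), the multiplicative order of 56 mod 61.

15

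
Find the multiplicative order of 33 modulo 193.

64

ord(33) | φ(193) = 193 − 1 = 192 = 2^6 · 3.
Divisors of 192: 1, 2, 3, 4, 6, 8, 12, 16, 24, 32, 48, 64, 96, 192.
Test each divisor d:
33^1 ≡ 33 (mod 193)
33^2 ≡ 124 (mod 193)
33^3 ≡ 39 (mod 193)
33^4 ≡ 129 (mod 193)
33^6 ≡ 170 (mod 193)
33^8 ≡ 43 (mod 193)
33^12 ≡ 143 (mod 193)
33^16 ≡ 112 (mod 193)
33^24 ≡ 184 (mod 193)
33^32 ≡ 192 (mod 193)
33^48 ≡ 81 (mod 193)
33^64 ≡ 1 (mod 193) ✓
Therefore the multiplicative order of 33 modulo 193 is 64.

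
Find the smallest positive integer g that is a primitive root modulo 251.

φ(251) = 251 − 1 = 250 = 2 · 5^3.
g is a primitive root iff g^(250/q) ≢ 1 (mod 251) for each prime q ∈ {2, 5}.
g = 2: 2^125 ≡ 250; 2^50 ≡ 1 — hits 1, so not a primitive root.
g = 3: 3^125 ≡ 1 — hits 1, so not a primitive root.
g = 4: 4^125 ≡ 1 — hits 1, so not a primitive root.
g = 5: 5^125 ≡ 1 — hits 1, so not a primitive root.
g = 6: 6^125 ≡ 250; 6^50 ≡ 219 — none is 1, so 6 is a primitive root.
So 6 is the smallest generator of (Z/251Z)^×.

6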